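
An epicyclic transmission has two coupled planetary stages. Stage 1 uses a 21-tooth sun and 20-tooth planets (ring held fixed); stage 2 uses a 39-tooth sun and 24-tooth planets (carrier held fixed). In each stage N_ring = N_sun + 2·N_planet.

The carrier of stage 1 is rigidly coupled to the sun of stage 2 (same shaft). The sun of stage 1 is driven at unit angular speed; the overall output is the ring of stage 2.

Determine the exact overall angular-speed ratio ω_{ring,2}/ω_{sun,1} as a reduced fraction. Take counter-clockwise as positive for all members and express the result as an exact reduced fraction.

Stage 1: N_ring = 21 + 2·20 = 61
Stage 1: 21(ω_s−ω_c) = −61(ω_r−ω_c),  ω_r=0, ω_s=1
Stage 1: 21(1−ω_c) = −61(0−ω_c)  ⇒  82ω_c = 21  ⇒  ω_c = 21/82
  ⇒ ω_c¹/ω_s¹ = 21/82
Stage 2: N_ring = 39 + 2·24 = 87
Stage 2: 39(ω_s−ω_c) = −87(ω_r−ω_c),  ω_c=0, ω_s=1
Stage 2: ω_r = 0 − (39/87)(1−0) = -13/29
  ⇒ ω_r²/ω_s² = -13/29
Coupling ω_s² = ω_c¹ ⇒ overall = 21/82 × -13/29 = -273/2378

-273/2378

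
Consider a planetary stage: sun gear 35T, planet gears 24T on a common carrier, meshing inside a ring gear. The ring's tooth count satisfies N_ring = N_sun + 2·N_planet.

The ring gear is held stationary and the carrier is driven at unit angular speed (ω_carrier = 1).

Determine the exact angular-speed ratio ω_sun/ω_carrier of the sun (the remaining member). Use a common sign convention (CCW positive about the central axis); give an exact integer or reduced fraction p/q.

N_ring = 35 + 2·24 = 83
35(ω_s−ω_c) = −83(ω_r−ω_c),  ω_r=0, ω_c=1
ω_s = 1 − (83/35)(0−1) = 118/35
ω_s/ω_c = 118/35

118/35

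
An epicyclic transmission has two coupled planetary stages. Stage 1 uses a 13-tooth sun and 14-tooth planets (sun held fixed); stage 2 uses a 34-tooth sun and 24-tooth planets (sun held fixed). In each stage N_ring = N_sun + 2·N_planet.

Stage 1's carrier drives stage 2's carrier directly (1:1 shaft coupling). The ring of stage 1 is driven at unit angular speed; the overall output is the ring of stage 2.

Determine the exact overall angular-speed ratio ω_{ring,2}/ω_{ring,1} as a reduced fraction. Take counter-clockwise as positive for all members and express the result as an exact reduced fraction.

29/27

Stage 1: N_ring = 13 + 2·14 = 41
Stage 1: 13(ω_s−ω_c) = −41(ω_r−ω_c),  ω_s=0, ω_r=1
Stage 1: 13(0−ω_c) = −41(1−ω_c)  ⇒  54ω_c = 41  ⇒  ω_c = 41/54
  ⇒ ω_c¹/ω_r¹ = 41/54
Stage 2: N_ring = 34 + 2·24 = 82
Stage 2: 34(ω_s−ω_c) = −82(ω_r−ω_c),  ω_s=0, ω_c=1
Stage 2: ω_r = 1 − (34/82)(0−1) = 58/41
  ⇒ ω_r²/ω_c² = 58/41
Coupling ω_c² = ω_c¹ ⇒ overall = 41/54 × 58/41 = 29/27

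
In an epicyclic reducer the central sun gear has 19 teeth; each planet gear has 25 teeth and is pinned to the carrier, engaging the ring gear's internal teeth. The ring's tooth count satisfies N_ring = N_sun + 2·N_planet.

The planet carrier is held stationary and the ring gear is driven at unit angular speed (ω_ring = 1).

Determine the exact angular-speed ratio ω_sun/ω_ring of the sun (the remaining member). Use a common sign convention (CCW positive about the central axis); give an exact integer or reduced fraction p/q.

N_ring = 19 + 2·25 = 69
19(ω_s−ω_c) = −69(ω_r−ω_c),  ω_c=0, ω_r=1
ω_s = 0 − (69/19)(1−0) = -69/19
ω_s/ω_r = -69/19

-69/19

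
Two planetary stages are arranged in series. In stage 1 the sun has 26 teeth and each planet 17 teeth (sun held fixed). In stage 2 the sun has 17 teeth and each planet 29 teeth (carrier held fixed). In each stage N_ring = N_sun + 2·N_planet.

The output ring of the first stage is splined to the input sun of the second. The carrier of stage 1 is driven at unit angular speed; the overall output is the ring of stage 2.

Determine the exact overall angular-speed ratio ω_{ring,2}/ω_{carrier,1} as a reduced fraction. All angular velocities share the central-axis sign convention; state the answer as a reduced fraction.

Stage 1: N_ring = 26 + 2·17 = 60
Stage 1: 26(ω_s−ω_c) = −60(ω_r−ω_c),  ω_s=0, ω_c=1
Stage 1: ω_r = 1 − (26/60)(0−1) = 43/30
  ⇒ ω_r¹/ω_c¹ = 43/30
Stage 2: N_ring = 17 + 2·29 = 75
Stage 2: 17(ω_s−ω_c) = −75(ω_r−ω_c),  ω_c=0, ω_s=1
Stage 2: ω_r = 0 − (17/75)(1−0) = -17/75
  ⇒ ω_r²/ω_s² = -17/75
Coupling ω_s² = ω_r¹ ⇒ overall = 43/30 × -17/75 = -731/2250

-731/2250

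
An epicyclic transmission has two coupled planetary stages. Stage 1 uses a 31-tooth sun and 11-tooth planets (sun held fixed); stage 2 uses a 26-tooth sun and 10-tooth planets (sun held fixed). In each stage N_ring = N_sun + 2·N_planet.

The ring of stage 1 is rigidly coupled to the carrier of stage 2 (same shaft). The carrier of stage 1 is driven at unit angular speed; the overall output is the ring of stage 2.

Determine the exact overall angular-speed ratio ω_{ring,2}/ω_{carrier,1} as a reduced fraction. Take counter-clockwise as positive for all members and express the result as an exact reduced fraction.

Stage 1: N_ring = 31 + 2·11 = 53
Stage 1: 31(ω_s−ω_c) = −53(ω_r−ω_c),  ω_s=0, ω_c=1
Stage 1: ω_r = 1 − (31/53)(0−1) = 84/53
  ⇒ ω_r¹/ω_c¹ = 84/53
Stage 2: N_ring = 26 + 2·10 = 46
Stage 2: 26(ω_s−ω_c) = −46(ω_r−ω_c),  ω_s=0, ω_c=1
Stage 2: ω_r = 1 − (26/46)(0−1) = 36/23
  ⇒ ω_r²/ω_c² = 36/23
Coupling ω_c² = ω_r¹ ⇒ overall = 84/53 × 36/23 = 3024/1219

3024/1219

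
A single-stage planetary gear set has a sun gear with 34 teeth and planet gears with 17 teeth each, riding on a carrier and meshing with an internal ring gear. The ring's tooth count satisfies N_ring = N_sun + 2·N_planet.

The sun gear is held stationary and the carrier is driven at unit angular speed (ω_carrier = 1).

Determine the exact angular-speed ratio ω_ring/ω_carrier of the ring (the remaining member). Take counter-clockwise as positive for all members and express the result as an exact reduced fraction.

N_ring = 34 + 2·17 = 68
34(ω_s−ω_c) = −68(ω_r−ω_c),  ω_s=0, ω_c=1
ω_r = 1 − (34/68)(0−1) = 3/2
ω_r/ω_c = 3/2

3/2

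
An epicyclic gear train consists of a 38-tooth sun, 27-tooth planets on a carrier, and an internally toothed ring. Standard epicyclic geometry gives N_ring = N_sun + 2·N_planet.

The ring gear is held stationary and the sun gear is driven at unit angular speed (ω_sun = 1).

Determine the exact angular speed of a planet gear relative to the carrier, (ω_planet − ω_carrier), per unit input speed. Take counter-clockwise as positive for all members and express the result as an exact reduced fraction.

-1748/1755

N_ring = 38 + 2·27 = 92
38(ω_s−ω_c) = −92(ω_r−ω_c),  ω_r=0, ω_s=1
38(1−ω_c) = −92(0−ω_c)  ⇒  130ω_c = 38  ⇒  ω_c = 19/65
sun–planet: 38·(1−19/65) = −27·(ω_p−ω_c)  ⇒  ω_p−ω_c = −(38/27)·(46/65) = -1748/1755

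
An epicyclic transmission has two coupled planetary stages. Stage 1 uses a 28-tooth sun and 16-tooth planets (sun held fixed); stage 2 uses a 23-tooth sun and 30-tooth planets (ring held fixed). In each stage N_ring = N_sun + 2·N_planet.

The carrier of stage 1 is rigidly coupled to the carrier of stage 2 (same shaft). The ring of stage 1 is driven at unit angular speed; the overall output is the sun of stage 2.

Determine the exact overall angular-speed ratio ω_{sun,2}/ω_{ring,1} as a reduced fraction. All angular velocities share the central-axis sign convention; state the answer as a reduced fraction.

Stage 1: N_ring = 28 + 2·16 = 60
Stage 1: 28(ω_s−ω_c) = −60(ω_r−ω_c),  ω_s=0, ω_r=1
Stage 1: 28(0−ω_c) = −60(1−ω_c)  ⇒  88ω_c = 60  ⇒  ω_c = 15/22
  ⇒ ω_c¹/ω_r¹ = 15/22
Stage 2: N_ring = 23 + 2·30 = 83
Stage 2: 23(ω_s−ω_c) = −83(ω_r−ω_c),  ω_r=0, ω_c=1
Stage 2: ω_s = 1 − (83/23)(0−1) = 106/23
  ⇒ ω_s²/ω_c² = 106/23
Coupling ω_c² = ω_c¹ ⇒ overall = 15/22 × 106/23 = 795/253

795/253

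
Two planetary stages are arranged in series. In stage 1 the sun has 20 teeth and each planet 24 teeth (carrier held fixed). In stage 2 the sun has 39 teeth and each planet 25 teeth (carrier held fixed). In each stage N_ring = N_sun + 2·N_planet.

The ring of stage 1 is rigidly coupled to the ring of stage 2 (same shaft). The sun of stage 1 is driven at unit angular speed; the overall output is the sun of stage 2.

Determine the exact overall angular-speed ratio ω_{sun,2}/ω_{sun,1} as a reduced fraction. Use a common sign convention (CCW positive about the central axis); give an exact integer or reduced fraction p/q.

Stage 1: N_ring = 20 + 2·24 = 68
Stage 1: 20(ω_s−ω_c) = −68(ω_r−ω_c),  ω_c=0, ω_s=1
Stage 1: ω_r = 0 − (20/68)(1−0) = -5/17
  ⇒ ω_r¹/ω_s¹ = -5/17
Stage 2: N_ring = 39 + 2·25 = 89
Stage 2: 39(ω_s−ω_c) = −89(ω_r−ω_c),  ω_c=0, ω_r=1
Stage 2: ω_s = 0 − (89/39)(1−0) = -89/39
  ⇒ ω_s²/ω_r² = -89/39
Coupling ω_r² = ω_r¹ ⇒ overall = -5/17 × -89/39 = 445/663

445/663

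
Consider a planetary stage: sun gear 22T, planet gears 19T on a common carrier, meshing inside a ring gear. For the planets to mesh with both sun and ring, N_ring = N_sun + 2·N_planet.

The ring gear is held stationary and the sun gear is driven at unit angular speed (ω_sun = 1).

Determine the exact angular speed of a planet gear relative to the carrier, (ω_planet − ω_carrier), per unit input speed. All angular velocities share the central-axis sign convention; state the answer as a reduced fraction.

N_ring = 22 + 2·19 = 60
22(ω_s−ω_c) = −60(ω_r−ω_c),  ω_r=0, ω_s=1
22(1−ω_c) = −60(0−ω_c)  ⇒  82ω_c = 22  ⇒  ω_c = 11/41
sun–planet: 22·(1−11/41) = −19·(ω_p−ω_c)  ⇒  ω_p−ω_c = −(22/19)·(30/41) = -660/779

-660/779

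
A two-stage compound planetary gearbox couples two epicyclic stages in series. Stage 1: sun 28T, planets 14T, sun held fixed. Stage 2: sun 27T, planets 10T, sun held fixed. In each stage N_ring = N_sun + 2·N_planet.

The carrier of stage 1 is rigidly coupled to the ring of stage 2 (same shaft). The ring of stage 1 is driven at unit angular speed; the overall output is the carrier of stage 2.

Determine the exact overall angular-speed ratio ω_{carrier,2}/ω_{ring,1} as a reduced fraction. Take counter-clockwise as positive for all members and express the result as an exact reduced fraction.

47/111

Stage 1: N_ring = 28 + 2·14 = 56
Stage 1: 28(ω_s−ω_c) = −56(ω_r−ω_c),  ω_s=0, ω_r=1
Stage 1: 28(0−ω_c) = −56(1−ω_c)  ⇒  84ω_c = 56  ⇒  ω_c = 2/3
  ⇒ ω_c¹/ω_r¹ = 2/3
Stage 2: N_ring = 27 + 2·10 = 47
Stage 2: 27(ω_s−ω_c) = −47(ω_r−ω_c),  ω_s=0, ω_r=1
Stage 2: 27(0−ω_c) = −47(1−ω_c)  ⇒  74ω_c = 47  ⇒  ω_c = 47/74
  ⇒ ω_c²/ω_r² = 47/74
Coupling ω_r² = ω_c¹ ⇒ overall = 2/3 × 47/74 = 47/111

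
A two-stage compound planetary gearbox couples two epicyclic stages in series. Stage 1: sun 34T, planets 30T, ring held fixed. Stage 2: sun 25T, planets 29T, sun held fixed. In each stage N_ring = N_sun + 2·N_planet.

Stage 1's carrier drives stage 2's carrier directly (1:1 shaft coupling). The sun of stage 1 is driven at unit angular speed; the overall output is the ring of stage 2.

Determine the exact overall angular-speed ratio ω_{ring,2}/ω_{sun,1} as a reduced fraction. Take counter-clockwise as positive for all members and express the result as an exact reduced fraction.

Stage 1: N_ring = 34 + 2·30 = 94
Stage 1: 34(ω_s−ω_c) = −94(ω_r−ω_c),  ω_r=0, ω_s=1
Stage 1: 34(1−ω_c) = −94(0−ω_c)  ⇒  128ω_c = 34  ⇒  ω_c = 17/64
  ⇒ ω_c¹/ω_s¹ = 17/64
Stage 2: N_ring = 25 + 2·29 = 83
Stage 2: 25(ω_s−ω_c) = −83(ω_r−ω_c),  ω_s=0, ω_c=1
Stage 2: ω_r = 1 − (25/83)(0−1) = 108/83
  ⇒ ω_r²/ω_c² = 108/83
Coupling ω_c² = ω_c¹ ⇒ overall = 17/64 × 108/83 = 459/1328

459/1328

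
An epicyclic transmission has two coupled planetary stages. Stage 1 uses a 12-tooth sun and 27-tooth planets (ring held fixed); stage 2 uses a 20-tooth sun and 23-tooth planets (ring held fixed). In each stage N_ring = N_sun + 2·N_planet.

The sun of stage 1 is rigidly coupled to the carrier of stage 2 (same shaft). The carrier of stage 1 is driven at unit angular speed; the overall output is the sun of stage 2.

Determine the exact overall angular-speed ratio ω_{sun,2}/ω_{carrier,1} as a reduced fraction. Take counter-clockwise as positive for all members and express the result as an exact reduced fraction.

559/20

Stage 1: N_ring = 12 + 2·27 = 66
Stage 1: 12(ω_s−ω_c) = −66(ω_r−ω_c),  ω_r=0, ω_c=1
Stage 1: ω_s = 1 − (66/12)(0−1) = 13/2
  ⇒ ω_s¹/ω_c¹ = 13/2
Stage 2: N_ring = 20 + 2·23 = 66
Stage 2: 20(ω_s−ω_c) = −66(ω_r−ω_c),  ω_r=0, ω_c=1
Stage 2: ω_s = 1 − (66/20)(0−1) = 43/10
  ⇒ ω_s²/ω_c² = 43/10
Coupling ω_c² = ω_s¹ ⇒ overall = 13/2 × 43/10 = 559/20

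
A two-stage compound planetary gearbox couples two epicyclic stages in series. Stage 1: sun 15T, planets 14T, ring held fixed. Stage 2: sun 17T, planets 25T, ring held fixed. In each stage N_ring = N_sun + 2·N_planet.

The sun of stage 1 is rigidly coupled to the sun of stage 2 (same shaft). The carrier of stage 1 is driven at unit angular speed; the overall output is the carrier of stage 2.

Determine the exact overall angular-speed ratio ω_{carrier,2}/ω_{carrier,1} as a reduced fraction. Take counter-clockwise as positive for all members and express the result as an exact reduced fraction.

493/630

Stage 1: N_ring = 15 + 2·14 = 43
Stage 1: 15(ω_s−ω_c) = −43(ω_r−ω_c),  ω_r=0, ω_c=1
Stage 1: ω_s = 1 − (43/15)(0−1) = 58/15
  ⇒ ω_s¹/ω_c¹ = 58/15
Stage 2: N_ring = 17 + 2·25 = 67
Stage 2: 17(ω_s−ω_c) = −67(ω_r−ω_c),  ω_r=0, ω_s=1
Stage 2: 17(1−ω_c) = −67(0−ω_c)  ⇒  84ω_c = 17  ⇒  ω_c = 17/84
  ⇒ ω_c²/ω_s² = 17/84
Coupling ω_s² = ω_s¹ ⇒ overall = 58/15 × 17/84 = 493/630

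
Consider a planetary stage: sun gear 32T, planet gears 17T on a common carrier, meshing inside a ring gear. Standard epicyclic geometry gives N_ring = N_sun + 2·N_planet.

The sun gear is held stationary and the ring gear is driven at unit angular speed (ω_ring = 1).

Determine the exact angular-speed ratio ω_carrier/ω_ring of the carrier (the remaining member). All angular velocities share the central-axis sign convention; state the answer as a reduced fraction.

N_ring = 32 + 2·17 = 66
32(ω_s−ω_c) = −66(ω_r−ω_c),  ω_s=0, ω_r=1
32(0−ω_c) = −66(1−ω_c)  ⇒  98ω_c = 66  ⇒  ω_c = 33/49
ω_c/ω_r = 33/49

33/49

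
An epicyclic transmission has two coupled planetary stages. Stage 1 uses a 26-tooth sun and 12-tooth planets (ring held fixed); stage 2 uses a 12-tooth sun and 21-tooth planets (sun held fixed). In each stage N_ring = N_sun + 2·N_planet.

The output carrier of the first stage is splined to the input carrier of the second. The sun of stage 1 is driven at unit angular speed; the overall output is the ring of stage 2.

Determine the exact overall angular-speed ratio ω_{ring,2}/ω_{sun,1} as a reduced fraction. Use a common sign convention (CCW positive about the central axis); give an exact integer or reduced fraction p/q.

143/342

Stage 1: N_ring = 26 + 2·12 = 50
Stage 1: 26(ω_s−ω_c) = −50(ω_r−ω_c),  ω_r=0, ω_s=1
Stage 1: 26(1−ω_c) = −50(0−ω_c)  ⇒  76ω_c = 26  ⇒  ω_c = 13/38
  ⇒ ω_c¹/ω_s¹ = 13/38
Stage 2: N_ring = 12 + 2·21 = 54
Stage 2: 12(ω_s−ω_c) = −54(ω_r−ω_c),  ω_s=0, ω_c=1
Stage 2: ω_r = 1 − (12/54)(0−1) = 11/9
  ⇒ ω_r²/ω_c² = 11/9
Coupling ω_c² = ω_c¹ ⇒ overall = 13/38 × 11/9 = 143/342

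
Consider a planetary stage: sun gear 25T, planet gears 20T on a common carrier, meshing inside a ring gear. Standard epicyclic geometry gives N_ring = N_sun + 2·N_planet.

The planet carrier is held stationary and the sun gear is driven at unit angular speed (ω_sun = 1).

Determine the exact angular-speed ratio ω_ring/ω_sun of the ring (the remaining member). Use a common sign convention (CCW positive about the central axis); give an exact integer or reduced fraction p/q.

N_ring = 25 + 2·20 = 65
25(ω_s−ω_c) = −65(ω_r−ω_c),  ω_c=0, ω_s=1
ω_r = 0 − (25/65)(1−0) = -5/13
ω_r/ω_s = -5/13

-5/13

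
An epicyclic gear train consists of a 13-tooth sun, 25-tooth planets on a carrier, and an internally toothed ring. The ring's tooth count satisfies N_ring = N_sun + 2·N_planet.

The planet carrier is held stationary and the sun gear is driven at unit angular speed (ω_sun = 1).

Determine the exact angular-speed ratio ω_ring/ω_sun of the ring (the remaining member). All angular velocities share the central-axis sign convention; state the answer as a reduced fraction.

-13/63

N_ring = 13 + 2·25 = 63
13(ω_s−ω_c) = −63(ω_r−ω_c),  ω_c=0, ω_s=1
ω_r = 0 − (13/63)(1−0) = -13/63
ω_r/ω_s = -13/63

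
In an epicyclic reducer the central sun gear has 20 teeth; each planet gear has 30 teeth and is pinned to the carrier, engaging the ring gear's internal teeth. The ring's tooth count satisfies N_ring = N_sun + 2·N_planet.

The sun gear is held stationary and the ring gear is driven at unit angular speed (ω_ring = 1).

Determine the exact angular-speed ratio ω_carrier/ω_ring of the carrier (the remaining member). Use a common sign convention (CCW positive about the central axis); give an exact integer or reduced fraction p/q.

N_ring = 20 + 2·30 = 80
20(ω_s−ω_c) = −80(ω_r−ω_c),  ω_s=0, ω_r=1
20(0−ω_c) = −80(1−ω_c)  ⇒  100ω_c = 80  ⇒  ω_c = 4/5
ω_c/ω_r = 4/5

4/5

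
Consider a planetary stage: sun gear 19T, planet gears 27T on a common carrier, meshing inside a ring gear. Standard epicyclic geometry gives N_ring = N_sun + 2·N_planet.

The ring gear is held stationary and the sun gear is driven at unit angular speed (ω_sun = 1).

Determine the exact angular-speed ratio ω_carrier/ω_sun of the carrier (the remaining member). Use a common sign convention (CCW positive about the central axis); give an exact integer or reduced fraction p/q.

19/92

N_ring = 19 + 2·27 = 73
19(ω_s−ω_c) = −73(ω_r−ω_c),  ω_r=0, ω_s=1
19(1−ω_c) = −73(0−ω_c)  ⇒  92ω_c = 19  ⇒  ω_c = 19/92
ω_c/ω_s = 19/92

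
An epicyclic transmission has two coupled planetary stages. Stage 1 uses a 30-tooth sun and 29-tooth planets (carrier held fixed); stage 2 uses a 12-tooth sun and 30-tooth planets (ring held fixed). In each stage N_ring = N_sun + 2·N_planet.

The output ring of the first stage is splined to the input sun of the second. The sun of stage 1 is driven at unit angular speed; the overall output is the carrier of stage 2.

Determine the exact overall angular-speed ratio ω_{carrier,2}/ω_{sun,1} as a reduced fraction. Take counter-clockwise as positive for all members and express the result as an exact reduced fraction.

Stage 1: N_ring = 30 + 2·29 = 88
Stage 1: 30(ω_s−ω_c) = −88(ω_r−ω_c),  ω_c=0, ω_s=1
Stage 1: ω_r = 0 − (30/88)(1−0) = -15/44
  ⇒ ω_r¹/ω_s¹ = -15/44
Stage 2: N_ring = 12 + 2·30 = 72
Stage 2: 12(ω_s−ω_c) = −72(ω_r−ω_c),  ω_r=0, ω_s=1
Stage 2: 12(1−ω_c) = −72(0−ω_c)  ⇒  84ω_c = 12  ⇒  ω_c = 1/7
  ⇒ ω_c²/ω_s² = 1/7
Coupling ω_s² = ω_r¹ ⇒ overall = -15/44 × 1/7 = -15/308

-15/308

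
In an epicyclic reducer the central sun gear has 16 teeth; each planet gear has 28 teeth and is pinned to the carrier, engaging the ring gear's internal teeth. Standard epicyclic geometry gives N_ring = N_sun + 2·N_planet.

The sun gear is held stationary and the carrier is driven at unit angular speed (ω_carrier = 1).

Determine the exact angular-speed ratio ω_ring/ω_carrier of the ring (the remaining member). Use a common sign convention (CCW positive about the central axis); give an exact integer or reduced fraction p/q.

11/9

N_ring = 16 + 2·28 = 72
16(ω_s−ω_c) = −72(ω_r−ω_c),  ω_s=0, ω_c=1
ω_r = 1 − (16/72)(0−1) = 11/9
ω_r/ω_c = 11/9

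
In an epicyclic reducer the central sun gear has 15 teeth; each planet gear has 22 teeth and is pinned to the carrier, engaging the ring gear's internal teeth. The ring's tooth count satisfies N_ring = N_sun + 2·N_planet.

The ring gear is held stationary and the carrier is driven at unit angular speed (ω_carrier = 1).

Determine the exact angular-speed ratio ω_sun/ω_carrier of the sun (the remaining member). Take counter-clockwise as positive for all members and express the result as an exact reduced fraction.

N_ring = 15 + 2·22 = 59
15(ω_s−ω_c) = −59(ω_r−ω_c),  ω_r=0, ω_c=1
ω_s = 1 − (59/15)(0−1) = 74/15
ω_s/ω_c = 74/15

74/15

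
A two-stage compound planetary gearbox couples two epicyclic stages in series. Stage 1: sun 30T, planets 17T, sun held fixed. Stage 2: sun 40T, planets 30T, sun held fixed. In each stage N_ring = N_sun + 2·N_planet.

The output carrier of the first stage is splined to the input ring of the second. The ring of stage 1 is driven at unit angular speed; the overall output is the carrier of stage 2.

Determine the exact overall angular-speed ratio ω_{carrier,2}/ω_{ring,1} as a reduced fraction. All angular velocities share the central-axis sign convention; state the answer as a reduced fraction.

Stage 1: N_ring = 30 + 2·17 = 64
Stage 1: 30(ω_s−ω_c) = −64(ω_r−ω_c),  ω_s=0, ω_r=1
Stage 1: 30(0−ω_c) = −64(1−ω_c)  ⇒  94ω_c = 64  ⇒  ω_c = 32/47
  ⇒ ω_c¹/ω_r¹ = 32/47
Stage 2: N_ring = 40 + 2·30 = 100
Stage 2: 40(ω_s−ω_c) = −100(ω_r−ω_c),  ω_s=0, ω_r=1
Stage 2: 40(0−ω_c) = −100(1−ω_c)  ⇒  140ω_c = 100  ⇒  ω_c = 5/7
  ⇒ ω_c²/ω_r² = 5/7
Coupling ω_r² = ω_c¹ ⇒ overall = 32/47 × 5/7 = 160/329

160/329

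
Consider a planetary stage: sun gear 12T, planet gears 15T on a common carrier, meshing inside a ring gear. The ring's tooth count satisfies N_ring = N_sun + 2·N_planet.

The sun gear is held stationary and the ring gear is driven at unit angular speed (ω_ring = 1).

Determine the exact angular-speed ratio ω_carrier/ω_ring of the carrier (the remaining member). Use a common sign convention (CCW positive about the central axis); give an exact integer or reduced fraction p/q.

N_ring = 12 + 2·15 = 42
12(ω_s−ω_c) = −42(ω_r−ω_c),  ω_s=0, ω_r=1
12(0−ω_c) = −42(1−ω_c)  ⇒  54ω_c = 42  ⇒  ω_c = 7/9
ω_c/ω_r = 7/9

7/9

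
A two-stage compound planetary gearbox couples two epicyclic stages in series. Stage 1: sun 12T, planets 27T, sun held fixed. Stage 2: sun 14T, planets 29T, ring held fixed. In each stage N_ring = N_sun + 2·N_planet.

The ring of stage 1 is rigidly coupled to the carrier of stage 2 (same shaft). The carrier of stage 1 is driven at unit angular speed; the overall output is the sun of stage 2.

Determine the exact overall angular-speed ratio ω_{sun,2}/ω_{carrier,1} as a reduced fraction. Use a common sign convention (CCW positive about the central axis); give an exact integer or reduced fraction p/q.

559/77

Stage 1: N_ring = 12 + 2·27 = 66
Stage 1: 12(ω_s−ω_c) = −66(ω_r−ω_c),  ω_s=0, ω_c=1
Stage 1: ω_r = 1 − (12/66)(0−1) = 13/11
  ⇒ ω_r¹/ω_c¹ = 13/11
Stage 2: N_ring = 14 + 2·29 = 72
Stage 2: 14(ω_s−ω_c) = −72(ω_r−ω_c),  ω_r=0, ω_c=1
Stage 2: ω_s = 1 − (72/14)(0−1) = 43/7
  ⇒ ω_s²/ω_c² = 43/7
Coupling ω_c² = ω_r¹ ⇒ overall = 13/11 × 43/7 = 559/77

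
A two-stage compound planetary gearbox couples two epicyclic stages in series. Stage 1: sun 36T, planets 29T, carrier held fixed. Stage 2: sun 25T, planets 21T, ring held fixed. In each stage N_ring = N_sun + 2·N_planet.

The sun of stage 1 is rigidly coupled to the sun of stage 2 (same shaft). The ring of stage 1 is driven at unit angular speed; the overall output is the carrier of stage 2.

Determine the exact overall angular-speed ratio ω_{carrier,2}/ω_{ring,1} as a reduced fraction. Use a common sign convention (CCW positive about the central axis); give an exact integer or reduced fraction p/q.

Stage 1: N_ring = 36 + 2·29 = 94
Stage 1: 36(ω_s−ω_c) = −94(ω_r−ω_c),  ω_c=0, ω_r=1
Stage 1: ω_s = 0 − (94/36)(1−0) = -47/18
  ⇒ ω_s¹/ω_r¹ = -47/18
Stage 2: N_ring = 25 + 2·21 = 67
Stage 2: 25(ω_s−ω_c) = −67(ω_r−ω_c),  ω_r=0, ω_s=1
Stage 2: 25(1−ω_c) = −67(0−ω_c)  ⇒  92ω_c = 25  ⇒  ω_c = 25/92
  ⇒ ω_c²/ω_s² = 25/92
Coupling ω_s² = ω_s¹ ⇒ overall = -47/18 × 25/92 = -1175/1656

-1175/1656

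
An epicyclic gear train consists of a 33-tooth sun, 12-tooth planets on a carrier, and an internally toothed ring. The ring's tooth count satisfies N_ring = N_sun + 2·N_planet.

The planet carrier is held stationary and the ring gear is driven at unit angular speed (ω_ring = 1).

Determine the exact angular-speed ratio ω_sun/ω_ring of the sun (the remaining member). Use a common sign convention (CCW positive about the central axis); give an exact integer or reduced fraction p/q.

N_ring = 33 + 2·12 = 57
33(ω_s−ω_c) = −57(ω_r−ω_c),  ω_c=0, ω_r=1
ω_s = 0 − (57/33)(1−0) = -19/11
ω_s/ω_r = -19/11

-19/11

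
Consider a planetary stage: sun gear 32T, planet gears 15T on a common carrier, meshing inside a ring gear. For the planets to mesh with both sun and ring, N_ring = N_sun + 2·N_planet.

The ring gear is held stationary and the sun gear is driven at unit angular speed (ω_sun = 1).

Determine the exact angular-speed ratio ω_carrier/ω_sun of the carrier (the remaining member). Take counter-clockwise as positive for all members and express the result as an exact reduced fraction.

16/47

N_ring = 32 + 2·15 = 62
32(ω_s−ω_c) = −62(ω_r−ω_c),  ω_r=0, ω_s=1
32(1−ω_c) = −62(0−ω_c)  ⇒  94ω_c = 32  ⇒  ω_c = 16/47
ω_c/ω_s = 16/47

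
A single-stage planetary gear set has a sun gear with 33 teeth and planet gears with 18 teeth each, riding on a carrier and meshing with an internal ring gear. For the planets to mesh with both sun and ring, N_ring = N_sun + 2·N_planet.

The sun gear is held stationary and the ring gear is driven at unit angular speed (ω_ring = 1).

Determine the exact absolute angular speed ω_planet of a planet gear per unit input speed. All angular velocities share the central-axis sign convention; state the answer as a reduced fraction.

23/12

N_ring = 33 + 2·18 = 69
33(ω_s−ω_c) = −69(ω_r−ω_c),  ω_s=0, ω_r=1
33(0−ω_c) = −69(1−ω_c)  ⇒  102ω_c = 69  ⇒  ω_c = 23/34
sun–planet: 33·(0−23/34) = −18·(ω_p−ω_c)  ⇒  ω_p−ω_c = −(33/18)·(-23/34) = 253/204
ω_p = 23/34 + 253/204 = 23/12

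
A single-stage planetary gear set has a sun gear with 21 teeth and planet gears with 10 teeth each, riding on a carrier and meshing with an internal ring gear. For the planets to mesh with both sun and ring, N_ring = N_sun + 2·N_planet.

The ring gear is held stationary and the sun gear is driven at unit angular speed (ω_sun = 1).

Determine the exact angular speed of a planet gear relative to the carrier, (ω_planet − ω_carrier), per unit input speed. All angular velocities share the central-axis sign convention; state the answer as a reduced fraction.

-861/620

N_ring = 21 + 2·10 = 41
21(ω_s−ω_c) = −41(ω_r−ω_c),  ω_r=0, ω_s=1
21(1−ω_c) = −41(0−ω_c)  ⇒  62ω_c = 21  ⇒  ω_c = 21/62
sun–planet: 21·(1−21/62) = −10·(ω_p−ω_c)  ⇒  ω_p−ω_c = −(21/10)·(41/62) = -861/620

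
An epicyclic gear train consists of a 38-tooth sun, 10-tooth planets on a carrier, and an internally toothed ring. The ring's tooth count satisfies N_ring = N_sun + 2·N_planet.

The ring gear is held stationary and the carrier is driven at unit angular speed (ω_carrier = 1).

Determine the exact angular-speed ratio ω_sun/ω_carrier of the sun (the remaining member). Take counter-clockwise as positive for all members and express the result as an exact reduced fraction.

48/19

N_ring = 38 + 2·10 = 58
38(ω_s−ω_c) = −58(ω_r−ω_c),  ω_r=0, ω_c=1
ω_s = 1 − (58/38)(0−1) = 48/19
ω_s/ω_c = 48/19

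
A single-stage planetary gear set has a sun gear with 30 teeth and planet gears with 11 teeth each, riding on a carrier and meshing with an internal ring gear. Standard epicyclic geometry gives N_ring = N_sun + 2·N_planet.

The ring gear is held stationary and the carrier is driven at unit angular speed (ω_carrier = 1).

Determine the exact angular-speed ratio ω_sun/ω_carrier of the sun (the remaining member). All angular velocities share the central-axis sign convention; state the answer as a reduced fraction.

N_ring = 30 + 2·11 = 52
30(ω_s−ω_c) = −52(ω_r−ω_c),  ω_r=0, ω_c=1
ω_s = 1 − (52/30)(0−1) = 41/15
ω_s/ω_c = 41/15

41/15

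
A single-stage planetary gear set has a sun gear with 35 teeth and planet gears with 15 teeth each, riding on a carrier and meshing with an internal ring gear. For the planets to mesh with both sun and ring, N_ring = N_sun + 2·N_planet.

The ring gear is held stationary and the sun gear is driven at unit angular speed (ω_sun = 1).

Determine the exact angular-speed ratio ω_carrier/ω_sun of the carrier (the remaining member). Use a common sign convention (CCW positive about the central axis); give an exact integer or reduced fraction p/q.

N_ring = 35 + 2·15 = 65
35(ω_s−ω_c) = −65(ω_r−ω_c),  ω_r=0, ω_s=1
35(1−ω_c) = −65(0−ω_c)  ⇒  100ω_c = 35  ⇒  ω_c = 7/20
ω_c/ω_s = 7/20

7/20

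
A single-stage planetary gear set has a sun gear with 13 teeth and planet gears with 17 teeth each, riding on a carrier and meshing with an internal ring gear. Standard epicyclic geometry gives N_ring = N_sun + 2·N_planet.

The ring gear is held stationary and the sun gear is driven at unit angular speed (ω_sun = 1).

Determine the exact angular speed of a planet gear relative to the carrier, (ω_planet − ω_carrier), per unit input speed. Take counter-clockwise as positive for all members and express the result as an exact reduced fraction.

-611/1020

N_ring = 13 + 2·17 = 47
13(ω_s−ω_c) = −47(ω_r−ω_c),  ω_r=0, ω_s=1
13(1−ω_c) = −47(0−ω_c)  ⇒  60ω_c = 13  ⇒  ω_c = 13/60
sun–planet: 13·(1−13/60) = −17·(ω_p−ω_c)  ⇒  ω_p−ω_c = −(13/17)·(47/60) = -611/1020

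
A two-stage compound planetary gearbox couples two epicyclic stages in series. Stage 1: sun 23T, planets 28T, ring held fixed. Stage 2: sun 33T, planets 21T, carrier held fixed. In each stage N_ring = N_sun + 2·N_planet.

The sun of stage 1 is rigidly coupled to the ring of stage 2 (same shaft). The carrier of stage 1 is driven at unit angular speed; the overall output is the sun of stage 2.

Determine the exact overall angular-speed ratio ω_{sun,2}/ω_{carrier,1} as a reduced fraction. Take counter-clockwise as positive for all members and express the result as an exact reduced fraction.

-2550/253

Stage 1: N_ring = 23 + 2·28 = 79
Stage 1: 23(ω_s−ω_c) = −79(ω_r−ω_c),  ω_r=0, ω_c=1
Stage 1: ω_s = 1 − (79/23)(0−1) = 102/23
  ⇒ ω_s¹/ω_c¹ = 102/23
Stage 2: N_ring = 33 + 2·21 = 75
Stage 2: 33(ω_s−ω_c) = −75(ω_r−ω_c),  ω_c=0, ω_r=1
Stage 2: ω_s = 0 − (75/33)(1−0) = -25/11
  ⇒ ω_s²/ω_r² = -25/11
Coupling ω_r² = ω_s¹ ⇒ overall = 102/23 × -25/11 = -2550/253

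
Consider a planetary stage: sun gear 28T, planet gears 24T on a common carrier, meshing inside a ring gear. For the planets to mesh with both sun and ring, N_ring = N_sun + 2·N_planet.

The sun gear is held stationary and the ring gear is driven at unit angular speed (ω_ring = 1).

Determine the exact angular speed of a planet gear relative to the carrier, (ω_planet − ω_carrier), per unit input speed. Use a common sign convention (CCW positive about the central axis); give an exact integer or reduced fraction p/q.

133/156

N_ring = 28 + 2·24 = 76
28(ω_s−ω_c) = −76(ω_r−ω_c),  ω_s=0, ω_r=1
28(0−ω_c) = −76(1−ω_c)  ⇒  104ω_c = 76  ⇒  ω_c = 19/26
sun–planet: 28·(0−19/26) = −24·(ω_p−ω_c)  ⇒  ω_p−ω_c = −(28/24)·(-19/26) = 133/156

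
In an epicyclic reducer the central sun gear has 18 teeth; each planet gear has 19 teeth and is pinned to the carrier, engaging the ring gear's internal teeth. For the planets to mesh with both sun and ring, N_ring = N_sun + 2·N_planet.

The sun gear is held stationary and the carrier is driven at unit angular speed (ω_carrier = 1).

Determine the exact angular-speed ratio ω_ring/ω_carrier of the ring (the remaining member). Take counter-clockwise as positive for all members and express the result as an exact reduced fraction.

N_ring = 18 + 2·19 = 56
18(ω_s−ω_c) = −56(ω_r−ω_c),  ω_s=0, ω_c=1
ω_r = 1 − (18/56)(0−1) = 37/28
ω_r/ω_c = 37/28

37/28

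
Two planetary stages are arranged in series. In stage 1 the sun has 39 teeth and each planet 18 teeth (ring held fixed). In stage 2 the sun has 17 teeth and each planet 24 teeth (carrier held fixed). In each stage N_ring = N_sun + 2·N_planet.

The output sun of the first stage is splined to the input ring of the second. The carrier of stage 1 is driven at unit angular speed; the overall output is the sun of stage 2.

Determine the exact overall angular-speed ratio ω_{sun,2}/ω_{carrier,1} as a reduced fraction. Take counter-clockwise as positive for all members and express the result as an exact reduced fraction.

-190/17

Stage 1: N_ring = 39 + 2·18 = 75
Stage 1: 39(ω_s−ω_c) = −75(ω_r−ω_c),  ω_r=0, ω_c=1
Stage 1: ω_s = 1 − (75/39)(0−1) = 38/13
  ⇒ ω_s¹/ω_c¹ = 38/13
Stage 2: N_ring = 17 + 2·24 = 65
Stage 2: 17(ω_s−ω_c) = −65(ω_r−ω_c),  ω_c=0, ω_r=1
Stage 2: ω_s = 0 − (65/17)(1−0) = -65/17
  ⇒ ω_s²/ω_r² = -65/17
Coupling ω_r² = ω_s¹ ⇒ overall = 38/13 × -65/17 = -190/17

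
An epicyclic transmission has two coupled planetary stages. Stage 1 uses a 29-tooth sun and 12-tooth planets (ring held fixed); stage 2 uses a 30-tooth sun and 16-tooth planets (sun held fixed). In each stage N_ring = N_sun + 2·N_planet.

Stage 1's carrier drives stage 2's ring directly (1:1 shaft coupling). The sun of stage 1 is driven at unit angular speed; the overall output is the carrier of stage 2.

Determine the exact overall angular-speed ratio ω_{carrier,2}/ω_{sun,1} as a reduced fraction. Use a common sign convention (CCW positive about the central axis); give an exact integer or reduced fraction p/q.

899/3772

Stage 1: N_ring = 29 + 2·12 = 53
Stage 1: 29(ω_s−ω_c) = −53(ω_r−ω_c),  ω_r=0, ω_s=1
Stage 1: 29(1−ω_c) = −53(0−ω_c)  ⇒  82ω_c = 29  ⇒  ω_c = 29/82
  ⇒ ω_c¹/ω_s¹ = 29/82
Stage 2: N_ring = 30 + 2·16 = 62
Stage 2: 30(ω_s−ω_c) = −62(ω_r−ω_c),  ω_s=0, ω_r=1
Stage 2: 30(0−ω_c) = −62(1−ω_c)  ⇒  92ω_c = 62  ⇒  ω_c = 31/46
  ⇒ ω_c²/ω_r² = 31/46
Coupling ω_r² = ω_c¹ ⇒ overall = 29/82 × 31/46 = 899/3772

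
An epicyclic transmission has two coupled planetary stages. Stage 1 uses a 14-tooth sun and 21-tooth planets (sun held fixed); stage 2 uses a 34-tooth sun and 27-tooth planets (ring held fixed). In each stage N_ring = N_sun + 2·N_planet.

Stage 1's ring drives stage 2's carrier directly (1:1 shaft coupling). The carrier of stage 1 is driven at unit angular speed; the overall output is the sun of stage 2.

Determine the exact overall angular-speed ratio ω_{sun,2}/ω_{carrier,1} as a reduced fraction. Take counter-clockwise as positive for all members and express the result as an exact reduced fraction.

Stage 1: N_ring = 14 + 2·21 = 56
Stage 1: 14(ω_s−ω_c) = −56(ω_r−ω_c),  ω_s=0, ω_c=1
Stage 1: ω_r = 1 − (14/56)(0−1) = 5/4
  ⇒ ω_r¹/ω_c¹ = 5/4
Stage 2: N_ring = 34 + 2·27 = 88
Stage 2: 34(ω_s−ω_c) = −88(ω_r−ω_c),  ω_r=0, ω_c=1
Stage 2: ω_s = 1 − (88/34)(0−1) = 61/17
  ⇒ ω_s²/ω_c² = 61/17
Coupling ω_c² = ω_r¹ ⇒ overall = 5/4 × 61/17 = 305/68

305/68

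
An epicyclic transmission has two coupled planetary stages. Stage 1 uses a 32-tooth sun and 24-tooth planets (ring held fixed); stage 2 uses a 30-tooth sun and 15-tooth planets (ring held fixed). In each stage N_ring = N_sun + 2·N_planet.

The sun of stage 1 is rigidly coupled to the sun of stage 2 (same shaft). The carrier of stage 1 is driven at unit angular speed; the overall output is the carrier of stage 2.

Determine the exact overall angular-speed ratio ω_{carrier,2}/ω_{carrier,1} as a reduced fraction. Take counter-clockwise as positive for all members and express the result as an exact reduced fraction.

Stage 1: N_ring = 32 + 2·24 = 80
Stage 1: 32(ω_s−ω_c) = −80(ω_r−ω_c),  ω_r=0, ω_c=1
Stage 1: ω_s = 1 − (80/32)(0−1) = 7/2
  ⇒ ω_s¹/ω_c¹ = 7/2
Stage 2: N_ring = 30 + 2·15 = 60
Stage 2: 30(ω_s−ω_c) = −60(ω_r−ω_c),  ω_r=0, ω_s=1
Stage 2: 30(1−ω_c) = −60(0−ω_c)  ⇒  90ω_c = 30  ⇒  ω_c = 1/3
  ⇒ ω_c²/ω_s² = 1/3
Coupling ω_s² = ω_s¹ ⇒ overall = 7/2 × 1/3 = 7/6

7/6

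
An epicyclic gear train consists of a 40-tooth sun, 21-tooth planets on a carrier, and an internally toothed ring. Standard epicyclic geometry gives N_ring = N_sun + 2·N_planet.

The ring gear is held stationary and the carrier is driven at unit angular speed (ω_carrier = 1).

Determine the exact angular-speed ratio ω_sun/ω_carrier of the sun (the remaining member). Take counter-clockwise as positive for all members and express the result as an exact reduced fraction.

61/20

N_ring = 40 + 2·21 = 82
40(ω_s−ω_c) = −82(ω_r−ω_c),  ω_r=0, ω_c=1
ω_s = 1 − (82/40)(0−1) = 61/20
ω_s/ω_c = 61/20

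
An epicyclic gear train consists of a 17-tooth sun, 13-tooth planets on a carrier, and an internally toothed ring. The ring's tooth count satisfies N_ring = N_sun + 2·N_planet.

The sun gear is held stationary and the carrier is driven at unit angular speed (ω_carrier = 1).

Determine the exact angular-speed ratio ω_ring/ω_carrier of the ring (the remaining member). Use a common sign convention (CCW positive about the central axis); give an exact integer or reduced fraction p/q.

N_ring = 17 + 2·13 = 43
17(ω_s−ω_c) = −43(ω_r−ω_c),  ω_s=0, ω_c=1
ω_r = 1 − (17/43)(0−1) = 60/43
ω_r/ω_c = 60/43

60/43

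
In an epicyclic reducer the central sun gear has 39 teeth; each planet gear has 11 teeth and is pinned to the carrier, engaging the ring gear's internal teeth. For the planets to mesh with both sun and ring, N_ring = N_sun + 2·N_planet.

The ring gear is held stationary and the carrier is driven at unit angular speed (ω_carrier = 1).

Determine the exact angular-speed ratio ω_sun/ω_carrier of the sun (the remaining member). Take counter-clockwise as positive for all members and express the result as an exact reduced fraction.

100/39

N_ring = 39 + 2·11 = 61
39(ω_s−ω_c) = −61(ω_r−ω_c),  ω_r=0, ω_c=1
ω_s = 1 − (61/39)(0−1) = 100/39
ω_s/ω_c = 100/39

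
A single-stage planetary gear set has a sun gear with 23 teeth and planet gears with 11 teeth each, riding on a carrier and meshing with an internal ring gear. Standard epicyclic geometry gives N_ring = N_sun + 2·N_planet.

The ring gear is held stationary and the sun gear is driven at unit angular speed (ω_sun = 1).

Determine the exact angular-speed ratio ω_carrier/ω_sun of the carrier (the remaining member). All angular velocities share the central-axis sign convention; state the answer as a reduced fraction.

N_ring = 23 + 2·11 = 45
23(ω_s−ω_c) = −45(ω_r−ω_c),  ω_r=0, ω_s=1
23(1−ω_c) = −45(0−ω_c)  ⇒  68ω_c = 23  ⇒  ω_c = 23/68
ω_c/ω_s = 23/68

23/68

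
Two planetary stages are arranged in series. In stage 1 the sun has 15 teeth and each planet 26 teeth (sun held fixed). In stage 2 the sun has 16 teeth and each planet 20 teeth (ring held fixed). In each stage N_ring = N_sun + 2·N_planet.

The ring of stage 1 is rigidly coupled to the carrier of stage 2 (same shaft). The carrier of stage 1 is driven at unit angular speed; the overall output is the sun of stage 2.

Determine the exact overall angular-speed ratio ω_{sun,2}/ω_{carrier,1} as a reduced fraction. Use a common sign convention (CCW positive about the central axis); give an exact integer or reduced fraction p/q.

Stage 1: N_ring = 15 + 2·26 = 67
Stage 1: 15(ω_s−ω_c) = −67(ω_r−ω_c),  ω_s=0, ω_c=1
Stage 1: ω_r = 1 − (15/67)(0−1) = 82/67
  ⇒ ω_r¹/ω_c¹ = 82/67
Stage 2: N_ring = 16 + 2·20 = 56
Stage 2: 16(ω_s−ω_c) = −56(ω_r−ω_c),  ω_r=0, ω_c=1
Stage 2: ω_s = 1 − (56/16)(0−1) = 9/2
  ⇒ ω_s²/ω_c² = 9/2
Coupling ω_c² = ω_r¹ ⇒ overall = 82/67 × 9/2 = 369/67

369/67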